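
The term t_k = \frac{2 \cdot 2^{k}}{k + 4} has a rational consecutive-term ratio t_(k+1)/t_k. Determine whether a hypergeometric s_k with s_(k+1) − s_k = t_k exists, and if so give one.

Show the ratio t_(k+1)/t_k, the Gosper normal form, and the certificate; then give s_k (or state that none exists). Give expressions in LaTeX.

t_(k+1)/t_k = 2*(k + 4)/(k + 5).
Take A(k)=2*k + 8, B(k)=k + 5, C(k)=1.
Set up (2*k + 8)·f(k+1) − (k + 4)·f(k) − (1) = 0.
Bound: deg f ≤ -1.
d = -1 < 0 ⇒ no nonzero polynomial f; not summable.

not Gosper-summable; s_k does not exist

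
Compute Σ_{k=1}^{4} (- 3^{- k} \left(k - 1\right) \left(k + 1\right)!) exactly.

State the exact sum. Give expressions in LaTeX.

Σ = -62/9

Step 1: r(k) = k*(k + 2)/(3*(k - 1)).
Take A(k)=k/3 + 2/3, B(k)=1, C(k)=k - 1.
Set up (k/3 + 2/3)·f(k+1) − (1)·f(k) − (k - 1) = 0.
deg f ≤ 0 (via 1,0,1).
A polynomial solution: f(k) = 3.
R(k) = B(k−1)·f(k)/C(k) = 3/(k - 1); s_k = R·t_k = -3**(1 - k)*factorial(k + 1).
Δs = -(k - 1)*factorial(k + 1)/3**k, as required.
Sum = s_(5) − s_(1); s_(5) = -80/9, s_(1) = -2 ⇒ -62/9.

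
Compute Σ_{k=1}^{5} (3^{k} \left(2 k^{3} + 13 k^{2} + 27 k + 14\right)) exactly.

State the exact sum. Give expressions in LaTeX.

r(k) = 3*(2*k**3 + 19*k**2 + 59*k + 56)/(2*k**3 + 13*k**2 + 27*k + 14) after simplifying.
Take A(k)=3, B(k)=1, C(k)=k**3 + 13*k**2/2 + 27*k/2 + 7.
Set up (3)·f(k+1) − (1)·f(k) − (k**3 + 13*k**2/2 + 27*k/2 + 7) = 0.
From deg A=0, deg B=0, deg C=3: d=3.
Coefficient equations give f(k) = (k**3 + 2*k**2 + 3*k - 2)/2.
Certificate R = B(k−1)f/C = (k**3 + 2*k**2 + 3*k - 2)/(2*k**3 + 13*k**2 + 27*k + 14) gives s_k = 3**k*(k**3 + 2*k**2 + 3*k - 2).
Verify: 3**k*(2*k**3 + 13*k**2 + 27*k + 14) matches t_k.
Σ_(k=1)^(5) t_k = s_(6) − s_(1) = 221616 − (12) = 221604.

Σ = 221604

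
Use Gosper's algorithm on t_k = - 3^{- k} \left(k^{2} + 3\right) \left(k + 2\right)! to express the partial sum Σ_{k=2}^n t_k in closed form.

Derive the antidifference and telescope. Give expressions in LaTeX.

S(n) = 8 - 3^{- n} n \left(n + 3\right)!

t_(k+1)/t_k = (k + 3)*((k + 1)**2 + 3)/(3*(k**2 + 3)).
Factor: A=k/3 + 1; B=1; C=k**2 + 3.
Key eq: (k/3 + 1)·f(k+1) = (1)·f(k) + (k**2 + 3).
Degrees (1,0,2) ⇒ d ≤ 1.
A polynomial solution: f(k) = 3*(k - 1).
Then R = B(k−1)f/C = 3*(k - 1)/(k**2 + 3), so s_k = R(k)·t_k = -3**(1 - k)*(k - 1)*factorial(k + 2).
Verify: -(k**2 + 3)*factorial(k + 2)/3**k matches t_k.
Σ_(k=2)^n t_k = s_(n+1) − s_(2) = (-n*factorial(n + 3)/3**n) − (-8), i.e. 8 - n*factorial(n + 3)/3**n.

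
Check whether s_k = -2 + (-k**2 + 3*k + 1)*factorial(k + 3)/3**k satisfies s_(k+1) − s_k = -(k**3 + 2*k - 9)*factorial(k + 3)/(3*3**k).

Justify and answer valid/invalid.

s_(k+1) = 3**(-k - 1)*(3*k - (k + 1)**2 + 4)*factorial(k + 4) - 2
s_(k+1) − s_k = -(k**3 + 2*k - 9)*factorial(k + 3)/(3*3**k)
(s_(k+1) − s_k) − t_k = 0

Valid: the claim telescopes to t_k.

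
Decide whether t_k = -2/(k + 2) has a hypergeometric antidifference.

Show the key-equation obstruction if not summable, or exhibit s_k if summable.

No — key equation has no polynomial f.

t_(k+1)/t_k = (k + 2)/(k + 3).
A = k + 2, B = k + 3, C = 1.
Set up (k + 2)·f(k+1) − (k + 2)·f(k) − (1) = 0.
Degrees (1,1,0) ⇒ d ≤ 0.
f = c0 ⇒ A·f(k+1) − B(k−1)·f(k) − C = -1. The system {-1 = 0} is inconsistent; no antidifference.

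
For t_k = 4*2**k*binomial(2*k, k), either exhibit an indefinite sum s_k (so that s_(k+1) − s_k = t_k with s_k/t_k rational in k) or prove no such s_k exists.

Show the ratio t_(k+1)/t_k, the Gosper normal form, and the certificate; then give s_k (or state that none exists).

no hypergeometric antidifference exists

Compute t_(k+1)/t_k: get 4*(2*k + 1)/(k + 1).
So A=8*k + 4 and B=k + 1, with C=1.
Solve (8*k + 4)·f(k+1) − (k)·f(k) = 1.
From deg A=1, deg B=1, deg C=0: d=-1.
Negative degree bound (-1): no f exists, t_k not Gosper-summable.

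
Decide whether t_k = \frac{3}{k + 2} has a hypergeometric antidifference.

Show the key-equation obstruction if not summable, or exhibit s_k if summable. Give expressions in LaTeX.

t_(k+1)/t_k = (k + 2)/(k + 3).
Factor: A=k + 2; B=k + 3; C=1.
f must satisfy (k + 2)·f(k+1) − (k + 2)·f(k) = 1.
Bound: deg f ≤ 0.
Generic f = c0 gives residual -1; -1 = 0 cannot hold, so t_k is not Gosper-summable.

No; the coefficient equations for f are inconsistent.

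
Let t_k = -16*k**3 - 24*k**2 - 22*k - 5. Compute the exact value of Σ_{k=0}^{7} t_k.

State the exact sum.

Σ = -16560

Compute t_(k+1)/t_k: get (16*k**3 + 72*k**2 + 118*k + 67)/(16*k**3 + 24*k**2 + 22*k + 5).
Factor: A=1; B=1; C=k**3 + 3*k**2/2 + 11*k/8 + 5/16.
f must satisfy (1)·f(k+1) − (1)·f(k) = k**3 + 3*k**2/2 + 11*k/8 + 5/16.
From deg A=0, deg B=0, deg C=3: d=4.
Match coefficients ⇒ f(k) = k*(2*k - 1)*(2*k**2 + k + 2)/16.
So s_k = (B(k−1)f/C)·t_k = (k*(2*k - 1)*(2*k**2 + k + 2)/(16*k**3 + 24*k**2 + 22*k + 5))·t_k = k*(-4*k**3 - 3*k + 2).
Δs = -16*k**3 - 24*k**2 - 22*k - 5, as required.
Sum = s_(8) − s_(0); s_(8) = -16560, s_(0) = 0 ⇒ -16560.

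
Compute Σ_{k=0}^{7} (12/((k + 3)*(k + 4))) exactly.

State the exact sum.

t_(k+1)/t_k = (k + 3)/(k + 5).
A = k + 3, B = k + 5, C = 1.
Key eq: (k + 3)·f(k+1) = (k + 4)·f(k) + (1).
Bound: deg f ≤ 1.
Match coefficients ⇒ f(k) = k/3.
Certificate R = B(k−1)f/C = k*(k + 4)/3 gives s_k = 4*k/(k + 3).
s_(k+1) − s_k = 12/(k**2 + 7*k + 12) = t_k.
Telescoping: Σ = s_(8) − s_(0) = 32/11 − (0) = 32/11.

Σ = 32/11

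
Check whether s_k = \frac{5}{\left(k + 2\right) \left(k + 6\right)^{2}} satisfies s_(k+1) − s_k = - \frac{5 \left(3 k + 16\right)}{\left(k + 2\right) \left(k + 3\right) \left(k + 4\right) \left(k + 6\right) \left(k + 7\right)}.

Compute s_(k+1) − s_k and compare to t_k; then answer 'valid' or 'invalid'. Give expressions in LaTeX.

Invalid: residual \frac{15 \left(4 k^{2} + 45 k + 124\right)}{k^{7} + 35 k^{6} + 513 k^{5} + 4069 k^{4} + 18794 k^{3} + 50340 k^{2} + 72072 k + 42336} ≠ 0.

s_(k+1) = 5/((k + 3)*(k + 7)**2)
s_(k+1) − s_k = 5/((k + 3)*(k + 7)**2) - 5/((k + 2)*(k + 6)**2)
(s_(k+1) − s_k) − t_k = 15*(4*k**2 + 45*k + 124)/(k**7 + 35*k**6 + 513*k**5 + 4069*k**4 + 18794*k**3 + 50340*k**2 + 72072*k + 42336)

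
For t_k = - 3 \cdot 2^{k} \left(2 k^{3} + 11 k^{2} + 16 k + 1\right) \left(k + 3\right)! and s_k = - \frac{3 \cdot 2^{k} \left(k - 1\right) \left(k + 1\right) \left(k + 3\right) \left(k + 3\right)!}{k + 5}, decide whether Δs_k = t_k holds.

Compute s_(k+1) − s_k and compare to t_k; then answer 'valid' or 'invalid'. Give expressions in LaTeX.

Invalid: residual \frac{6 \cdot 2^{k} \left(2 k^{4} + 21 k^{3} + 70 k^{2} + 81 k + 6\right) \left(k + 3\right)!}{\left(k + 5\right) \left(k + 6\right)} ≠ 0.

s_(k+1) = -6*2**k*k*(k + 2)*(k + 4)*factorial(k + 4)/(k + 6)
s_(k+1) − s_k = -3*2**k*(2*k**5 + 29*k**4 + 155*k**3 + 367*k**2 + 329*k + 18)*factorial(k + 3)/((k + 5)*(k + 6))
(s_(k+1) − s_k) − t_k = 6*2**k*(2*k**4 + 21*k**3 + 70*k**2 + 81*k + 6)*factorial(k + 3)/((k + 5)*(k + 6))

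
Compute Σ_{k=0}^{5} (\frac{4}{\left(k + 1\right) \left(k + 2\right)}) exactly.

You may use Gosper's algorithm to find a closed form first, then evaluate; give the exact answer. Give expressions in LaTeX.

r(k) = (k + 1)/(k + 3) after simplifying.
So A=k + 1 and B=k + 3, with C=1.
Key eq: (k + 1)·f(k+1) = (k + 2)·f(k) + (1).
deg f ≤ 1 (via 1,1,0).
Coefficient equations give f(k) = k.
Get s_k = R·t_k = 4*k/(k + 1) with R(k) = B(k−1)f(k)/C(k) = k*(k + 2).
Verify: 4/(k**2 + 3*k + 2) matches t_k.
Telescoping: Σ = s_(6) − s_(0) = 24/7 − (0) = 24/7.

Σ = 24/7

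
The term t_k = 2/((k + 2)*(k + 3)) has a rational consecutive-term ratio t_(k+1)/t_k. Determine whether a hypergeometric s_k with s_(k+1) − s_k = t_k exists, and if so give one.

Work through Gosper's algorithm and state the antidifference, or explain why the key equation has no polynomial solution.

r(k) = (k + 2)/(k + 4) after simplifying.
So A=k + 2 and B=k + 4, with C=1.
f must satisfy (k + 2)·f(k+1) − (k + 3)·f(k) = 1.
From deg A=1, deg B=1, deg C=0: d=1.
Match coefficients ⇒ f(k) = k/2.
R(k) = B(k−1)·f(k)/C(k) = k*(k + 3)/2; s_k = R·t_k = k/(k + 2).
Δs = 2/(k**2 + 5*k + 6), as required.

s_k = k/(k + 2)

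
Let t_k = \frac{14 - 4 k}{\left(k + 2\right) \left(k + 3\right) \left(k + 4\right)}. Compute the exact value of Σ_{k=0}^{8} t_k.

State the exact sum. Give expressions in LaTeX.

Σ = 3/4

Compute t_(k+1)/t_k: get (k + 2)*(2*k - 5)/((k + 5)*(2*k - 7)).
A = k + 2, B = k + 5, C = k - 7/2.
Solve (k + 2)·f(k+1) − (k + 4)·f(k) = k - 7/2.
Bound: deg f ≤ 2.
Match coefficients ⇒ f(k) = -k*(k + 13)/8.
R(k) = B(k−1)·f(k)/C(k) = -k*(k + 4)*(k + 13)/(4*(2*k - 7)); s_k = R·t_k = k*(k + 13)/(2*(k + 2)*(k + 3)).
Δs = 2*(7 - 2*k)/(k**3 + 9*k**2 + 26*k + 24), as required.
Telescoping: Σ = s_(9) − s_(0) = 3/4 − (0) = 3/4.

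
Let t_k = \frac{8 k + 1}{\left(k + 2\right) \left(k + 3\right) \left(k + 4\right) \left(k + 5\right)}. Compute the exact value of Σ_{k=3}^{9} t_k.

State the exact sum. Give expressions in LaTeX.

The ratio is (k + 2)*(8*k + 9)/((k + 6)*(8*k + 1)).
Take A(k)=k + 2, B(k)=k + 6, C(k)=k + 1/8.
f must satisfy (k + 2)·f(k+1) − (k + 5)·f(k) = k + 1/8.
From deg A=1, deg B=1, deg C=1: d=3.
Solve for f: f(k) = k*(k**2 + 9*k - 6)/64 (degree 3 ≤ 3).
So s_k = (B(k−1)f/C)·t_k = (k*(k + 5)*(k**2 + 9*k - 6)/(8*(8*k + 1)))·t_k = k*(k**2 + 9*k - 6)/(8*(k + 2)*(k + 3)*(k + 4)).
Δs = (8*k + 1)/(k**4 + 14*k**3 + 71*k**2 + 154*k + 120), as required.
Sum = s_(10) − s_(3); s_(10) = 115/1092, s_(3) = 3/56 ⇒ 113/2184.

Σ = 113/2184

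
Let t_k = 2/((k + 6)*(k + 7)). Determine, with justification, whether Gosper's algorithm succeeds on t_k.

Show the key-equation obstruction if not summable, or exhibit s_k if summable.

Ratio r(k) = (k + 6)/(k + 8).
Normal form (A,B,C) = (k + 6, k + 8, 1).
Need (k + 6)·f(k+1) − (k + 7)·f(k) = 1.
Degrees (1,1,0) ⇒ d ≤ 1.
Solve for f: f(k) = k/6 (degree 1 ≤ 1).
So s_k = (B(k−1)f/C)·t_k = (k*(k + 7)/6)·t_k = k/(3*(k + 6)).
Check: Δs_k = 2/(k**2 + 13*k + 42). ✓

Yes. s_k = k/(3*(k + 6)).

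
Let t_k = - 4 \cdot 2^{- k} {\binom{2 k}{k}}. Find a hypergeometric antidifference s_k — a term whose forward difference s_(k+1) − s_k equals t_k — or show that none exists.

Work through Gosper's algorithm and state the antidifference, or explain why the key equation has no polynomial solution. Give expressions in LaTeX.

Ratio r(k) = (2*k + 1)/(k + 1).
Gosper form: A/B · C(k+1)/C(k) with A=2*k + 1, B=k + 1, C=1.
Key eq: (2*k + 1)·f(k+1) = (k)·f(k) + (1).
Degrees (1,1,0) ⇒ d ≤ -1.
deg f ≤ -1 is impossible — no certificate.

not Gosper-summable; s_k does not exist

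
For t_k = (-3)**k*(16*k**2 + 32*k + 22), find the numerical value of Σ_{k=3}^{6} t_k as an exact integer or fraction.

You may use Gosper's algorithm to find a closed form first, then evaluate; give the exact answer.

Σ = 460296

Compute t_(k+1)/t_k: get 3*(-8*k**2 - 32*k - 35)/(8*k**2 + 16*k + 11).
Factor: A=-3; B=1; C=k**2 + 2*k + 11/8.
Key eq: (-3)·f(k+1) = (1)·f(k) + (k**2 + 2*k + 11/8).
From deg A=0, deg B=0, deg C=2: d=2.
Coefficient equations give f(k) = -(4*k**2 + 2*k + 1)/16.
So s_k = (B(k−1)f/C)·t_k = (-(4*k**2 + 2*k + 1)/(2*(8*k**2 + 16*k + 11)))·t_k = (-3)**k*(-4*k**2 - 2*k - 1).
Δs = (-3)**k*(16*k**2 + 32*k + 22), as required.
Σ_(k=3)^(6) t_k = s_(7) − s_(3) = 461457 − (1161) = 460296.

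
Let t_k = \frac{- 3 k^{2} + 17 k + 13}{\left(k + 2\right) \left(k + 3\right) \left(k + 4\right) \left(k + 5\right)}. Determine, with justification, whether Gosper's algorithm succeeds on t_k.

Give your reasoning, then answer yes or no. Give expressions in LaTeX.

Yes. s_k = \frac{k \left(k^{2} + 33 k + 18\right)}{8 \left(k + 2\right) \left(k + 3\right) \left(k + 4\right)}.

t_(k+1)/t_k = (k + 2)*(17*k - 3*(k + 1)**2 + 30)/((k + 6)*(-3*k**2 + 17*k + 13)).
Factor: A=k + 2; B=k + 6; C=k**2 - 17*k/3 - 13/3.
Set up (k + 2)·f(k+1) − (k + 5)·f(k) − (k**2 - 17*k/3 - 13/3) = 0.
d = 3 from the (1,1,2) case.
Solve for f: f(k) = -k*(k**2 + 33*k + 18)/24 (degree 3 ≤ 3).
R(k) = B(k−1)·f(k)/C(k) = -k*(k + 5)*(k**2 + 33*k + 18)/(8*(3*k**2 - 17*k - 13)); s_k = R·t_k = k*(k**2 + 33*k + 18)/(8*(k + 2)*(k + 3)*(k + 4)).
Δs = (-3*k**2 + 17*k + 13)/(k**4 + 14*k**3 + 71*k**2 + 154*k + 120), as required.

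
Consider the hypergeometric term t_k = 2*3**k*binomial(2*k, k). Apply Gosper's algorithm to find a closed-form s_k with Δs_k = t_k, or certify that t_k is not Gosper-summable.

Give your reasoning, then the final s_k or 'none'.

Step 1: r(k) = 6*(2*k + 1)/(k + 1).
Gosper form: A/B · C(k+1)/C(k) with A=12*k + 6, B=k + 1, C=1.
Set up (12*k + 6)·f(k+1) − (k)·f(k) − (1) = 0.
d = -1 from the (1,1,0) case.
Negative degree bound (-1): no f exists, t_k not Gosper-summable.

no hypergeometric antidifference exists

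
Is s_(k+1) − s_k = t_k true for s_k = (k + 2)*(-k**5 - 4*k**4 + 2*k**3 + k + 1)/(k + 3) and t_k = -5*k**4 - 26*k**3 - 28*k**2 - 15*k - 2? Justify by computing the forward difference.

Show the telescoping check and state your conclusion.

s_(k+1) = (k + 3)*(k - (k + 1)**5 - 4*(k + 1)**4 + 2*(k + 1)**3 + 2)/(k + 4)
s_(k+1) − s_k = (-5*k**6 - 57*k**5 - 233*k**4 - 415*k**3 - 344*k**2 - 146*k - 17)/(k**2 + 7*k + 12)
(s_(k+1) − s_k) − t_k = (4*k**5 + 37*k**4 + 108*k**3 + 99*k**2 + 48*k + 7)/(k**2 + 7*k + 12)

Invalid: residual (4*k**5 + 37*k**4 + 108*k**3 + 99*k**2 + 48*k + 7)/(k**2 + 7*k + 12) ≠ 0.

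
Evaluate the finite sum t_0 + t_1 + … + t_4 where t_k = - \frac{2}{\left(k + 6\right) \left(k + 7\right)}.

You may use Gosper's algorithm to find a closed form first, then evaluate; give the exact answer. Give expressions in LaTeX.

r(k) = (k + 6)/(k + 8) after simplifying.
A = k + 6, B = k + 8, C = 1.
Need (k + 6)·f(k+1) − (k + 7)·f(k) = 1.
Bound: deg f ≤ 1.
Match coefficients ⇒ f(k) = k/6.
R(k) = B(k−1)·f(k)/C(k) = k*(k + 7)/6; s_k = R·t_k = -k/(3*k + 18).
s_(k+1) − s_k = -2/(k**2 + 13*k + 42) = t_k.
Telescoping: Σ = s_(5) − s_(0) = -5/33 − (0) = -5/33.

Σ = -5/33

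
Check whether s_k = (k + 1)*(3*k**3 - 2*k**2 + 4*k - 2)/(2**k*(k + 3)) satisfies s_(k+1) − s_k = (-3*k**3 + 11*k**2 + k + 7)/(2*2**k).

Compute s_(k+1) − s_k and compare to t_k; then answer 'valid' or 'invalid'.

s_(k+1) = (3*k**4 + 13*k**3 + 23*k**2 + 21*k + 6)/(2*2**k*(k + 4))
s_(k+1) − s_k = (-3*k**5 - 4*k**4 + 50*k**3 + 70*k**2 + 57*k + 34)/(2*2**k*(k**2 + 7*k + 12))
(s_(k+1) − s_k) − t_k = (3*k**4 + 4*k**3 - 38*k**2 - 2*k - 25)/(2**k*(k**2 + 7*k + 12))

Invalid: residual (3*k**4 + 4*k**3 - 38*k**2 - 2*k - 25)/(2**k*(k**2 + 7*k + 12)) ≠ 0.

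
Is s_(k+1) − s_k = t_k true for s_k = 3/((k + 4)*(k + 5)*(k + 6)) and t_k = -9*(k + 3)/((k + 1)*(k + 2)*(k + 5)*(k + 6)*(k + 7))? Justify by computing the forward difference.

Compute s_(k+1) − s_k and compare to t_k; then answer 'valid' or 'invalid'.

Invalid: residual 18*(2*k + 5)/(k**6 + 25*k**5 + 247*k**4 + 1219*k**3 + 3112*k**2 + 3796*k + 1680) ≠ 0.

s_(k+1) = 3/((k + 5)*(k + 6)*(k + 7))
s_(k+1) − s_k = -9/((k + 4)*(k + 5)*(k + 6)*(k + 7))
(s_(k+1) − s_k) − t_k = 18*(2*k + 5)/(k**6 + 25*k**5 + 247*k**4 + 1219*k**3 + 3112*k**2 + 3796*k + 1680)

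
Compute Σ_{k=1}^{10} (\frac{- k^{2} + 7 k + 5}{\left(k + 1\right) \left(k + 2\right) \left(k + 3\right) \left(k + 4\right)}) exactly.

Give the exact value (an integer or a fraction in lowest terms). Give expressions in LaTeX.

Σ = 185/1092

Step 1: r(k) = (k + 1)*(7*k - (k + 1)**2 + 12)/((k + 5)*(-k**2 + 7*k + 5)).
So A=k + 1 and B=k + 5, with C=k**2 - 7*k - 5.
Key eq: (k + 1)·f(k+1) = (k + 4)·f(k) + (k**2 - 7*k - 5).
From deg A=1, deg B=1, deg C=2: d=3.
Solve for f: f(k) = -k*(k**2 + 9*k + 5)/3 (degree 3 ≤ 3).
Certificate R = B(k−1)f/C = -k*(k + 4)*(k**2 + 9*k + 5)/(3*(k**2 - 7*k - 5)) gives s_k = k*(k**2 + 9*k + 5)/(3*(k + 1)*(k + 2)*(k + 3)).
s_(k+1) − s_k = (-k**2 + 7*k + 5)/(k**4 + 10*k**3 + 35*k**2 + 50*k + 24) = t_k.
Telescoping: Σ = s_(11) − s_(1) = 275/728 − (5/24) = 185/1092.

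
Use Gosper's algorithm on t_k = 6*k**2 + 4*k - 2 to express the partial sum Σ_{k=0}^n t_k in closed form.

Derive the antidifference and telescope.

Ratio r(k) = (3*k**2 + 8*k + 4)/(3*k**2 + 2*k - 1).
A = 1, B = 1, C = k**2 + 2*k/3 - 1/3.
Key eq: (1)·f(k+1) = (1)·f(k) + (k**2 + 2*k/3 - 1/3).
d = 3 from the (0,0,2) case.
Solve for f: f(k) = k*(k + 1)*(2*k - 3)/6 (degree 3 ≤ 3).
Get s_k = R·t_k = k*(2*k**2 - k - 3) with R(k) = B(k−1)f(k)/C(k) = k*(2*k - 3)/(2*(3*k - 1)).
Verify: 6*k**2 + 4*k - 2 matches t_k.
Σ_(k=0)^n t_k = s_(n+1) − s_(0) = (2*n**3 + 5*n**2 + n - 2) − (0), i.e. 2*n**3 + 5*n**2 + n - 2.

S(n) = 2*n**3 + 5*n**2 + n - 2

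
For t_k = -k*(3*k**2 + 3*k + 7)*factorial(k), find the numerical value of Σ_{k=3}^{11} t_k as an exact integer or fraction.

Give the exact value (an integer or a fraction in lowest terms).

r(k) = (k + 1)**2*(3*k + 3*(k + 1)**2 + 10)/(k*(3*k**2 + 3*k + 7)) after simplifying.
A = k + 1, B = 1, C = k**3 + k**2 + 7*k/3.
Need (k + 1)·f(k+1) − (1)·f(k) = k**3 + k**2 + 7*k/3.
From deg A=1, deg B=0, deg C=3: d=2.
Solve for f: f(k) = (3*k**2 - 3*k + 1)/3 (degree 2 ≤ 2).
R(k) = B(k−1)·f(k)/C(k) = (3*k**2 - 3*k + 1)/(k*(3*k**2 + 3*k + 7)); s_k = R·t_k = -(3*k**2 - 3*k + 1)*factorial(k).
Verify: -k*(3*k**2 + 3*k + 7)*factorial(k) matches t_k.
Σ_(k=3)^(11) t_k = s_(12) − s_(3) = -190163635200 − (-114) = -190163635086.

Σ = -190163635086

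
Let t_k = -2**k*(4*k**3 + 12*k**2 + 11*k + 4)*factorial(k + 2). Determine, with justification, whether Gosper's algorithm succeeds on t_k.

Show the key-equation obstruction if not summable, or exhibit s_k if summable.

Yes. s_k = -2**k*(2*k**2 - 3*k + 2)*factorial(k + 2).

r(k) = 2*(4*k**4 + 36*k**3 + 119*k**2 + 172*k + 93)/(4*k**3 + 12*k**2 + 11*k + 4) after simplifying.
Gosper form: A/B · C(k+1)/C(k) with A=2*k + 6, B=1, C=k**3 + 3*k**2 + 11*k/4 + 1.
f must satisfy (2*k + 6)·f(k+1) − (1)·f(k) = k**3 + 3*k**2 + 11*k/4 + 1.
From deg A=1, deg B=0, deg C=3: d=2.
Match coefficients ⇒ f(k) = (2*k**2 - 3*k + 2)/4.
R(k) = B(k−1)·f(k)/C(k) = (2*k**2 - 3*k + 2)/(4*k**3 + 12*k**2 + 11*k + 4); s_k = R·t_k = -2**k*(2*k**2 - 3*k + 2)*factorial(k + 2).
s_(k+1) − s_k = -2**k*(4*k**3 + 12*k**2 + 11*k + 4)*factorial(k + 2) = t_k.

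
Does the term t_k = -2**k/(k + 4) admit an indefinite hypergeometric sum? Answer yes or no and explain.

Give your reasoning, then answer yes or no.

The ratio is 2*(k + 4)/(k + 5).
Take A(k)=2*k + 8, B(k)=k + 5, C(k)=1.
Key eq: (2*k + 8)·f(k+1) = (k + 4)·f(k) + (1).
deg f ≤ -1 (via 1,1,0).
Negative degree bound (-1): no f exists, t_k not Gosper-summable.

No; the degree bound rules out any f.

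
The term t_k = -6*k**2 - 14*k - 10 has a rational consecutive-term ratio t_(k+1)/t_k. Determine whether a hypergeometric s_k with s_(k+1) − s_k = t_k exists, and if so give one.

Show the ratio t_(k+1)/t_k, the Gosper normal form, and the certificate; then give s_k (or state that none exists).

The ratio is (3*k**2 + 13*k + 15)/(3*k**2 + 7*k + 5).
So A=1 and B=1, with C=k**2 + 7*k/3 + 5/3.
f must satisfy (1)·f(k+1) − (1)·f(k) = k**2 + 7*k/3 + 5/3.
deg f ≤ 3 (via 0,0,2).
A polynomial solution: f(k) = k*(k**2 + 2*k + 2)/3.
Certificate R = B(k−1)f/C = k*(k**2 + 2*k + 2)/(3*k**2 + 7*k + 5) gives s_k = 2*k*(-k**2 - 2*k - 2).
Check: Δs_k = -6*k**2 - 14*k - 10. ✓

s_k = 2*k*(-k**2 - 2*k - 2)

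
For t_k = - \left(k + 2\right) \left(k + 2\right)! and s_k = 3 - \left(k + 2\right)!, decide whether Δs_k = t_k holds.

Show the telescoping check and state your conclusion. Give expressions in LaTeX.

valid; difference matches t_k

s_(k+1) = 3 - factorial(k + 3)
s_(k+1) − s_k = -(k + 2)*factorial(k + 2)
(s_(k+1) − s_k) − t_k = 0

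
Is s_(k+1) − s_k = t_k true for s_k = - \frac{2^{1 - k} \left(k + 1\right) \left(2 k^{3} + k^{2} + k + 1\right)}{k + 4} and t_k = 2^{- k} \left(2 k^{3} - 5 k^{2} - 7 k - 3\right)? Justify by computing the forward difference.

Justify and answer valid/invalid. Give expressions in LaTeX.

s_(k+1) = -(k + 2)*(k + 2*(k + 1)**3 + (k + 1)**2 + 2)/(2**k*(k + 5))
s_(k+1) − s_k = (2*k**5 + 7*k**4 - 33*k**3 - 91*k**2 - 80*k - 30)/(2**k*(k**2 + 9*k + 20))
(s_(k+1) − s_k) − t_k = 3*(-2*k**4 - 7*k**3 + 25*k**2 + 29*k + 10)/(2**k*(k**2 + 9*k + 20))

Invalid: residual \frac{3 \cdot 2^{- k} \left(- 2 k^{4} - 7 k^{3} + 25 k^{2} + 29 k + 10\right)}{k^{2} + 9 k + 20} ≠ 0.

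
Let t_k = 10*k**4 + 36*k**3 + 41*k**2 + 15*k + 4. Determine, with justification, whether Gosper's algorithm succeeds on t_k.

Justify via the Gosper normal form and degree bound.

Compute t_(k+1)/t_k: get (10*k**4 + 76*k**3 + 209*k**2 + 245*k + 106)/(10*k**4 + 36*k**3 + 41*k**2 + 15*k + 4).
So A=1 and B=1, with C=k**4 + 18*k**3/5 + 41*k**2/10 + 3*k/2 + 2/5.
Key eq: (1)·f(k+1) = (1)·f(k) + (k**4 + 18*k**3/5 + 41*k**2/10 + 3*k/2 + 2/5).
Bound: deg f ≤ 5.
Solving with deg f ≤ 5: f(k) = k*(2*k**4 + 4*k**3 - k**2 - 4*k + 3)/10.
Then R = B(k−1)f/C = k*(2*k**4 + 4*k**3 - k**2 - 4*k + 3)/(10*k**4 + 36*k**3 + 41*k**2 + 15*k + 4), so s_k = R(k)·t_k = k*(2*k**4 + 4*k**3 - k**2 - 4*k + 3).
Verify: 10*k**4 + 36*k**3 + 41*k**2 + 15*k + 4 matches t_k.

Yes. s_k = k*(2*k**4 + 4*k**3 - k**2 - 4*k + 3).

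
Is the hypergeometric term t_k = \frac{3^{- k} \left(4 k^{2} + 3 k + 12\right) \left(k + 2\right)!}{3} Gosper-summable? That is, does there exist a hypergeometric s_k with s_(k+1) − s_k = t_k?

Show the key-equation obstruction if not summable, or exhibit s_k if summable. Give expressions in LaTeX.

Yes. s_k = 3^{- k} \left(4 k - 1\right) \left(k + 2\right)!.

Step 1: r(k) = (k + 3)*(3*k + 4*(k + 1)**2 + 15)/(3*(4*k**2 + 3*k + 12)).
Factor: A=k/3 + 1; B=1; C=k**2 + 3*k/4 + 3.
Need (k/3 + 1)·f(k+1) − (1)·f(k) = k**2 + 3*k/4 + 3.
Bound: deg f ≤ 1.
Match coefficients ⇒ f(k) = 3*(4*k - 1)/4.
Certificate R = B(k−1)f/C = 3*(4*k - 1)/(4*k**2 + 3*k + 12) gives s_k = (4*k - 1)*factorial(k + 2)/3**k.
Verify: (4*k**2 + 3*k + 12)*factorial(k + 2)/(3*3**k) matches t_k.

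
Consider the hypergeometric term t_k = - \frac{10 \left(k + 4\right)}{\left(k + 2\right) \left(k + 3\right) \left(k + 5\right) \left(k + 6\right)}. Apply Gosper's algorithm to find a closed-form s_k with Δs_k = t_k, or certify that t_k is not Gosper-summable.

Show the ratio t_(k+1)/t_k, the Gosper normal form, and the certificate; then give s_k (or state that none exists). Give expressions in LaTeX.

Step 1: r(k) = (k + 2)*(k + 5)**2/((k + 4)**2*(k + 7)).
Gosper form: A/B · C(k+1)/C(k) with A=k + 2, B=k + 7, C=k**2 + 8*k + 16.
Set up (k + 2)·f(k+1) − (k + 6)·f(k) − (k**2 + 8*k + 16) = 0.
d = 4 from the (1,1,2) case.
Solving with deg f ≤ 4: f(k) = k*(k + 3)*(k + 4)*(k + 7)/20.
Then R = B(k−1)f/C = k*(k + 3)*(k + 6)*(k + 7)/(20*(k + 4)), so s_k = R(k)·t_k = k*(-k - 7)/(2*(k**2 + 7*k + 10)).
Check: Δs_k = 10*(-k - 4)/(k**4 + 16*k**3 + 91*k**2 + 216*k + 180). ✓

s_k = \frac{k \left(- k - 7\right)}{2 \left(k^{2} + 7 k + 10\right)}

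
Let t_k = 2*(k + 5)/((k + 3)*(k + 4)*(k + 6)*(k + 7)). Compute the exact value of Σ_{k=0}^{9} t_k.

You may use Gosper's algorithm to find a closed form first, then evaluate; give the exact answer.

Σ = 95/1872

The ratio is (k + 3)*(k + 6)**2/((k + 5)**2*(k + 8)).
Gosper form: A/B · C(k+1)/C(k) with A=k + 3, B=k + 8, C=k**2 + 10*k + 25.
Set up (k + 3)·f(k+1) − (k + 7)·f(k) − (k**2 + 10*k + 25) = 0.
From deg A=1, deg B=1, deg C=2: d=4.
Solving with deg f ≤ 4: f(k) = k*(k + 4)*(k + 5)*(k + 9)/36.
Then R = B(k−1)f/C = k*(k + 4)*(k + 7)*(k + 9)/(36*(k + 5)), so s_k = R(k)·t_k = k*(k + 9)/(18*(k**2 + 9*k + 18)).
s_(k+1) − s_k = 2*(k + 5)/(k**4 + 20*k**3 + 145*k**2 + 450*k + 504) = t_k.
Evaluate s at k=10 and k=0: 95/1872 and 0; difference 95/1872.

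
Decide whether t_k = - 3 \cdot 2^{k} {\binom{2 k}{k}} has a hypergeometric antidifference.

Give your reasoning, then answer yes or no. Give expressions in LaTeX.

No. Not Gosper-summable.

Ratio r(k) = 4*(2*k + 1)/(k + 1).
Factor: A=8*k + 4; B=k + 1; C=1.
f must satisfy (8*k + 4)·f(k+1) − (k)·f(k) = 1.
d = -1 from the (1,1,0) case.
Negative degree bound (-1): no f exists, t_k not Gosper-summable.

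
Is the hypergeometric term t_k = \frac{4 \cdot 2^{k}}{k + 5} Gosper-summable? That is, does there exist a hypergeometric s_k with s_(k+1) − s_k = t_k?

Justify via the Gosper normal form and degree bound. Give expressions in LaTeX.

No — key equation has no polynomial f.

Step 1: r(k) = 2*(k + 5)/(k + 6).
So A=2*k + 10 and B=k + 6, with C=1.
Key eq: (2*k + 10)·f(k+1) = (k + 5)·f(k) + (1).
d = -1 from the (1,1,0) case.
deg f ≤ -1 is impossible — no certificate.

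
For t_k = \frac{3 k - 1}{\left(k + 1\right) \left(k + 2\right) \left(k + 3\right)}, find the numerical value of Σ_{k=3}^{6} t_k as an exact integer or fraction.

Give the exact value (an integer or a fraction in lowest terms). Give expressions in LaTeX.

Σ = 7/36

Ratio r(k) = (k + 1)*(3*k + 2)/((k + 4)*(3*k - 1)).
Take A(k)=k + 1, B(k)=k + 4, C(k)=k - 1/3.
Key eq: (k + 1)·f(k+1) = (k + 3)·f(k) + (k - 1/3).
Degrees (1,1,1) ⇒ d ≤ 2.
Coefficient equations give f(k) = k*(k - 3)/6.
Get s_k = R·t_k = k*(k - 3)/(2*(k + 1)*(k + 2)) with R(k) = B(k−1)f(k)/C(k) = k*(k - 3)*(k + 3)/(2*(3*k - 1)).
Check: Δs_k = (3*k - 1)/(k**3 + 6*k**2 + 11*k + 6). ✓
Sum = s_(7) − s_(3); s_(7) = 7/36, s_(3) = 0 ⇒ 7/36.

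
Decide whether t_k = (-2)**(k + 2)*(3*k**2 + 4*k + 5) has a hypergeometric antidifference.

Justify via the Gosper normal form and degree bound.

Compute t_(k+1)/t_k: get 2*(-3*k**2 - 10*k - 12)/(3*k**2 + 4*k + 5).
Take A(k)=-2, B(k)=1, C(k)=k**2 + 4*k/3 + 5/3.
Key eq: (-2)·f(k+1) = (1)·f(k) + (k**2 + 4*k/3 + 5/3).
d = 2 from the (0,0,2) case.
Solve for f: f(k) = -(k**2 + 1)/3 (degree 2 ≤ 2).
R(k) = B(k−1)·f(k)/C(k) = -(k**2 + 1)/(3*k**2 + 4*k + 5); s_k = R·t_k = (-2)**(k + 2)*(-k**2 - 1).
Δs = (-2)**(k + 2)*(3*k**2 + 4*k + 5), as required.

Yes. s_k = (-2)**(k + 2)*(-k**2 - 1).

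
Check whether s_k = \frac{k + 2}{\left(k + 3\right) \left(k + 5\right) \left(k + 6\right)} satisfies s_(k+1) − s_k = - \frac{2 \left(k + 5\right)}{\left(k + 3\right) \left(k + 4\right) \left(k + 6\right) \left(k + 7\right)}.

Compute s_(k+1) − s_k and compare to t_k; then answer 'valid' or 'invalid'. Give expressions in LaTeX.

s_(k+1) = (k + 3)/((k + 4)*(k + 6)*(k + 7))
s_(k+1) − s_k = (-2*k**2 - 11*k - 11)/(k**5 + 25*k**4 + 245*k**3 + 1175*k**2 + 2754*k + 2520)
(s_(k+1) − s_k) − t_k = 3*(3*k + 13)/(k**5 + 25*k**4 + 245*k**3 + 1175*k**2 + 2754*k + 2520)

Invalid: residual \frac{3 \left(3 k + 13\right)}{k^{5} + 25 k^{4} + 245 k^{3} + 1175 k^{2} + 2754 k + 2520} ≠ 0.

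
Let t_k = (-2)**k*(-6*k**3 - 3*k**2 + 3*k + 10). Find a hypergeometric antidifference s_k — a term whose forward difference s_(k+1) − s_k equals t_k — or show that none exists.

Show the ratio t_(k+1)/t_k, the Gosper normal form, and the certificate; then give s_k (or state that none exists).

s_k = (-2)**k*(2*k**3 - 3*k**2 - k - 2)

Step 1: r(k) = 2*(-6*k**3 - 21*k**2 - 21*k + 4)/(6*k**3 + 3*k**2 - 3*k - 10).
So A=-2 and B=1, with C=k**3 + k**2/2 - k/2 - 5/3.
Set up (-2)·f(k+1) − (1)·f(k) − (k**3 + k**2/2 - k/2 - 5/3) = 0.
Bound: deg f ≤ 3.
Coefficient equations give f(k) = -(k - 2)*(2*k**2 + k + 1)/6.
R(k) = B(k−1)·f(k)/C(k) = -(k - 2)*(2*k**2 + k + 1)/(6*k**3 + 3*k**2 - 3*k - 10); s_k = R·t_k = (-2)**k*(2*k**3 - 3*k**2 - k - 2).
s_(k+1) − s_k = (-2)**k*(-6*k**3 - 3*k**2 + 3*k + 10) = t_k.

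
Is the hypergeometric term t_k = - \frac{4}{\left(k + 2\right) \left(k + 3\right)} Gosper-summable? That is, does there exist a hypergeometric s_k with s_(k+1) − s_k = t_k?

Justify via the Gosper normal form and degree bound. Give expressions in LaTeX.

Yes. s_k = - \frac{2 k}{k + 2}.

Ratio r(k) = (k + 2)/(k + 4).
A = k + 2, B = k + 4, C = 1.
Key eq: (k + 2)·f(k+1) = (k + 3)·f(k) + (1).
d = 1 from the (1,1,0) case.
Coefficient equations give f(k) = k/2.
Certificate R = B(k−1)f/C = k*(k + 3)/2 gives s_k = -2*k/(k + 2).
Δs = -4/(k**2 + 5*k + 6), as required.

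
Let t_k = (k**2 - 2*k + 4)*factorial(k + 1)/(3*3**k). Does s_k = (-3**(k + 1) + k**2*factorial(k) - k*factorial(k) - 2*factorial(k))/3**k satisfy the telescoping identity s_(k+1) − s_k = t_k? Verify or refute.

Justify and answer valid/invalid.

s_(k+1) = (-9*3**k + k**3*factorial(k) + 2*k**2*factorial(k) - k*factorial(k) - 2*factorial(k))/(3*3**k)
s_(k+1) − s_k = (k**2 - 2*k + 4)*factorial(k + 1)/(3*3**k)
(s_(k+1) − s_k) − t_k = 0

valid (s_(k+1) − s_k reduces to t_k)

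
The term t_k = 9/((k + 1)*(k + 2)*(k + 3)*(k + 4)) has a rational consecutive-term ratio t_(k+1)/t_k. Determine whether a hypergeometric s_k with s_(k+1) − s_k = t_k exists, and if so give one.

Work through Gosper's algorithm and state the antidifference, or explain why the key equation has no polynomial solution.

Ratio r(k) = (k + 1)/(k + 5).
Normal form (A,B,C) = (k + 1, k + 5, 1).
f must satisfy (k + 1)·f(k+1) − (k + 4)·f(k) = 1.
Degrees (1,1,0) ⇒ d ≤ 3.
Solve for f: f(k) = k*(k**2 + 6*k + 11)/18 (degree 3 ≤ 3).
R(k) = B(k−1)·f(k)/C(k) = k*(k + 4)*(k**2 + 6*k + 11)/18; s_k = R·t_k = k*(k**2 + 6*k + 11)/(2*(k + 1)*(k + 2)*(k + 3)).
s_(k+1) − s_k = 9/(k**4 + 10*k**3 + 35*k**2 + 50*k + 24) = t_k.

s_k = k*(k**2 + 6*k + 11)/(2*(k + 1)*(k + 2)*(k + 3))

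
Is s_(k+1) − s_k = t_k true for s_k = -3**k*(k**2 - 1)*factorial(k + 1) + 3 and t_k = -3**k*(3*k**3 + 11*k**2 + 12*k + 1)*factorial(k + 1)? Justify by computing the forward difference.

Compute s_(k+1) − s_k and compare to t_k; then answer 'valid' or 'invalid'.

Valid: the claim telescopes to t_k.

s_(k+1) = -3**(k + 1)*((k + 1)**2 - 1)*factorial(k + 2) + 3
s_(k+1) − s_k = -3**k*(3*k**3 + 11*k**2 + 12*k + 1)*factorial(k + 1)
(s_(k+1) − s_k) − t_k = 0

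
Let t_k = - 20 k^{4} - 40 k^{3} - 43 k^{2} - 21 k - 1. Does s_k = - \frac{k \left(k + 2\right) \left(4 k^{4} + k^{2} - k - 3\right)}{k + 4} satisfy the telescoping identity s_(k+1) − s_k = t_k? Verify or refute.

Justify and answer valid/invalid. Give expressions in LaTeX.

s_(k+1) = (k + 1)*(k + 3)*(k - 4*(k + 1)**4 - (k + 1)**2 + 4)/(k + 5)
s_(k+1) − s_k = (-20*k**6 - 188*k**5 - 563*k**4 - 804*k**3 - 662*k**2 - 253*k - 12)/(k**2 + 9*k + 20)
(s_(k+1) − s_k) − t_k = 4*(8*k**5 + 60*k**4 + 101*k**3 + 97*k**2 + 44*k + 2)/(k**2 + 9*k + 20)

Invalid: residual \frac{4 \left(8 k^{5} + 60 k^{4} + 101 k^{3} + 97 k^{2} + 44 k + 2\right)}{k^{2} + 9 k + 20} ≠ 0.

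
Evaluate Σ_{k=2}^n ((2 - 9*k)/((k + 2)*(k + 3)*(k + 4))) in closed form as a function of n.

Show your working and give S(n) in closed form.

Compute t_(k+1)/t_k: get (k + 2)*(9*k + 7)/((k + 5)*(9*k - 2)).
So A=k + 2 and B=k + 5, with C=k - 2/9.
Solve (k + 2)·f(k+1) − (k + 4)·f(k) = k - 2/9.
d = 2 from the (1,1,1) case.
Coefficient equations give f(k) = k*(4*k - 7)/27.
Certificate R = B(k−1)f/C = k*(k + 4)*(4*k - 7)/(3*(9*k - 2)) gives s_k = k*(7 - 4*k)/(3*(k + 2)*(k + 3)).
Check: Δs_k = (2 - 9*k)/(k**3 + 9*k**2 + 26*k + 24). ✓
Telescope: S(n) = s_(n+1) − s_(2) = (-4*n**2 - n + 3)/(3*(n**2 + 7*n + 12)) − (-1/30) = (-13*n**2 - n + 14)/(10*(n**2 + 7*n + 12)).

S(n) = (-13*n**2 - n + 14)/(10*(n**2 + 7*n + 12))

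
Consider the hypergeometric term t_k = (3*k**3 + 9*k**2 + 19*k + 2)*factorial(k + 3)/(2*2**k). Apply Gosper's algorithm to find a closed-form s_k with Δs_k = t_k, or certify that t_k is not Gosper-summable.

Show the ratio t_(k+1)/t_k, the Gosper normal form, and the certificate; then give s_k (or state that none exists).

s_k = (3*k**2 - 3*k + 1)*factorial(k + 3)/2**k

r(k) = (3*k**4 + 30*k**3 + 118*k**2 + 217*k + 132)/(2*(3*k**3 + 9*k**2 + 19*k + 2)) after simplifying.
Factor: A=k/2 + 2; B=1; C=k**3 + 3*k**2 + 19*k/3 + 2/3.
f must satisfy (k/2 + 2)·f(k+1) − (1)·f(k) = k**3 + 3*k**2 + 19*k/3 + 2/3.
Degrees (1,0,3) ⇒ d ≤ 2.
Solving with deg f ≤ 2: f(k) = 2*(3*k**2 - 3*k + 1)/3.
Certificate R = B(k−1)f/C = 2*(3*k**2 - 3*k + 1)/(3*k**3 + 9*k**2 + 19*k + 2) gives s_k = (3*k**2 - 3*k + 1)*factorial(k + 3)/2**k.
Verify: (3*k**3 + 9*k**2 + 19*k + 2)*factorial(k + 3)/(2*2**k) matches t_k.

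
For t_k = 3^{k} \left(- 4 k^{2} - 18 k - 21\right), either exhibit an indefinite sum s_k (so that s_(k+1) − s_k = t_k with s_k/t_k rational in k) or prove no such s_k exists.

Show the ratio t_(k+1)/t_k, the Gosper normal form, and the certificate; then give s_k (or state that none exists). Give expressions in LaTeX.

s_k = 3^{k} \left(- 2 k^{2} - 3 k - 3\right)

Step 1: r(k) = 3*(4*k**2 + 26*k + 43)/(4*k**2 + 18*k + 21).
Take A(k)=3, B(k)=1, C(k)=k**2 + 9*k/2 + 21/4.
Need (3)·f(k+1) − (1)·f(k) = k**2 + 9*k/2 + 21/4.
From deg A=0, deg B=0, deg C=2: d=2.
Solve for f: f(k) = (2*k**2 + 3*k + 3)/4 (degree 2 ≤ 2).
Then R = B(k−1)f/C = (2*k**2 + 3*k + 3)/(4*k**2 + 18*k + 21), so s_k = R(k)·t_k = 3**k*(-2*k**2 - 3*k - 3).
s_(k+1) − s_k = 3**k*(-4*k**2 - 18*k - 21) = t_k.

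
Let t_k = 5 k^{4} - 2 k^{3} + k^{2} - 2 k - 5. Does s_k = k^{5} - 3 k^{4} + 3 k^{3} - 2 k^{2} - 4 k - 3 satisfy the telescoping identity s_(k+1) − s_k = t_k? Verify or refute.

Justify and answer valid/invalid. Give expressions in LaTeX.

valid; difference matches t_k

s_(k+1) = k**5 + 2*k**4 + k**3 - k**2 - 6*k - 8
s_(k+1) − s_k = 5*k**4 - 2*k**3 + k**2 - 2*k - 5
(s_(k+1) − s_k) − t_k = 0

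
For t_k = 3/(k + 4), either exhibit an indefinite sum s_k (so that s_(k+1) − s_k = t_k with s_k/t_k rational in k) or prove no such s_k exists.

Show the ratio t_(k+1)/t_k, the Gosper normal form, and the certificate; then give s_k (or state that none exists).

r(k) = (k + 4)/(k + 5) after simplifying.
Factor: A=k + 4; B=k + 5; C=1.
f must satisfy (k + 4)·f(k+1) − (k + 4)·f(k) = 1.
deg f ≤ 0 (via 1,1,0).
f = c0 ⇒ A·f(k+1) − B(k−1)·f(k) − C = -1. The system {-1 = 0} is inconsistent; no antidifference.

not Gosper-summable; s_k does not exist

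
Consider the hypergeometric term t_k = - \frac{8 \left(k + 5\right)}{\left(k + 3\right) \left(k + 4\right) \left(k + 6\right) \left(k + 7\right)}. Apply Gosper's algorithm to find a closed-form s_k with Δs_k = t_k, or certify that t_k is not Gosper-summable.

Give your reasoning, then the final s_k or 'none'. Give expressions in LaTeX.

s_k = \frac{2 k \left(- k - 9\right)}{9 \left(k^{2} + 9 k + 18\right)}

The ratio is (k + 3)*(k + 6)**2/((k + 5)**2*(k + 8)).
A = k + 3, B = k + 8, C = k**2 + 10*k + 25.
Key eq: (k + 3)·f(k+1) = (k + 7)·f(k) + (k**2 + 10*k + 25).
From deg A=1, deg B=1, deg C=2: d=4.
Solving with deg f ≤ 4: f(k) = k*(k + 4)*(k + 5)*(k + 9)/36.
R(k) = B(k−1)·f(k)/C(k) = k*(k + 4)*(k + 7)*(k + 9)/(36*(k + 5)); s_k = R·t_k = 2*k*(-k - 9)/(9*(k**2 + 9*k + 18)).
Verify: 8*(-k - 5)/(k**4 + 20*k**3 + 145*k**2 + 450*k + 504) matches t_k.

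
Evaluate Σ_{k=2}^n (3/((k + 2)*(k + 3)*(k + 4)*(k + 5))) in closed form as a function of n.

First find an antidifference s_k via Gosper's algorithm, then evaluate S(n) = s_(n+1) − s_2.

The ratio is (k + 2)/(k + 6).
A = k + 2, B = k + 6, C = 1.
Key eq: (k + 2)·f(k+1) = (k + 5)·f(k) + (1).
From deg A=1, deg B=1, deg C=0: d=3.
Match coefficients ⇒ f(k) = k*(k**2 + 9*k + 26)/72.
Get s_k = R·t_k = k*(k**2 + 9*k + 26)/(24*(k + 2)*(k + 3)*(k + 4)) with R(k) = B(k−1)f(k)/C(k) = k*(k + 5)*(k**2 + 9*k + 26)/72.
Verify: 3/(k**4 + 14*k**3 + 71*k**2 + 154*k + 120) matches t_k.
Evaluate: s_(n+1) = (n**3 + 12*n**2 + 47*n + 36)/(24*(n**3 + 12*n**2 + 47*n + 60)); subtract s_(2) = 1/30 ⇒ S(n) = (n**3 + 12*n**2 + 47*n - 60)/(120*(n**3 + 12*n**2 + 47*n + 60)).

S(n) = (n**3 + 12*n**2 + 47*n - 60)/(120*(n**3 + 12*n**2 + 47*n + 60))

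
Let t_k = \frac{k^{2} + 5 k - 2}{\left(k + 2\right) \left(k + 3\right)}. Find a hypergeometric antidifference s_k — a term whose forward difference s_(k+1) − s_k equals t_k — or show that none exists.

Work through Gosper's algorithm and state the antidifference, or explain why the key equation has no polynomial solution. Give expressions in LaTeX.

s_k = \frac{k \left(k - 2\right)}{k + 2}

The ratio is (k + 2)*(5*k + (k + 1)**2 + 3)/((k + 4)*(k**2 + 5*k - 2)).
So A=k + 2 and B=k + 4, with C=k**2 + 5*k - 2.
Solve (k + 2)·f(k+1) − (k + 3)·f(k) = k**2 + 5*k - 2.
From deg A=1, deg B=1, deg C=2: d=2.
Solving with deg f ≤ 2: f(k) = k*(k - 2).
So s_k = (B(k−1)f/C)·t_k = (k*(k - 2)*(k + 3)/(k**2 + 5*k - 2))·t_k = k*(k - 2)/(k + 2).
s_(k+1) − s_k = (k**2 + 5*k - 2)/(k**2 + 5*k + 6) = t_k.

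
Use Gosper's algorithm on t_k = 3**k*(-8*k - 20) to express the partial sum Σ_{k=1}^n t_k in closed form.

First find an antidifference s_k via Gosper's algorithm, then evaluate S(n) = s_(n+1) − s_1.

S(n) = -12*3**n*n - 24*3**n + 24

Ratio r(k) = 3*(2*k + 7)/(2*k + 5).
Gosper form: A/B · C(k+1)/C(k) with A=3, B=1, C=k + 5/2.
Set up (3)·f(k+1) − (1)·f(k) − (k + 5/2) = 0.
deg f ≤ 1 (via 0,0,1).
A polynomial solution: f(k) = (k + 1)/2.
So s_k = (B(k−1)f/C)·t_k = ((k + 1)/(2*k + 5))·t_k = -4*3**k*(k + 1).
s_(k+1) − s_k = 3**k*(-8*k - 20) = t_k.
s_(n+1) = 12*3**n*(-n - 2) and s_(1) = -24, so S(n) = -12*3**n*n - 24*3**n + 24.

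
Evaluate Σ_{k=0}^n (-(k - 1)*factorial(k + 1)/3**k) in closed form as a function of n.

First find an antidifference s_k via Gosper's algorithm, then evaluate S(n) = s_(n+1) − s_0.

S(n) = 3 - factorial(n + 2)/3**n

The ratio is k*(k + 2)/(3*(k - 1)).
Factor: A=k/3 + 2/3; B=1; C=k - 1.
Solve (k/3 + 2/3)·f(k+1) − (1)·f(k) = k - 1.
d = 0 from the (1,0,1) case.
Coefficient equations give f(k) = 3.
So s_k = (B(k−1)f/C)·t_k = (3/(k - 1))·t_k = -3**(1 - k)*factorial(k + 1).
Check: Δs_k = -(k - 1)*factorial(k + 1)/3**k. ✓
Evaluate: s_(n+1) = -factorial(n + 2)/3**n; subtract s_(0) = -3 ⇒ S(n) = 3 - factorial(n + 2)/3**n.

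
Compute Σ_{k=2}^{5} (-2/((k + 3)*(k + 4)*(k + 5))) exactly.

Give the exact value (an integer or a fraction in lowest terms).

Σ = -1/45

Step 1: r(k) = (k + 3)/(k + 6).
Gosper form: A/B · C(k+1)/C(k) with A=k + 3, B=k + 6, C=1.
Need (k + 3)·f(k+1) − (k + 5)·f(k) = 1.
d = 2 from the (1,1,0) case.
Coefficient equations give f(k) = k*(k + 7)/24.
Then R = B(k−1)f/C = k*(k + 5)*(k + 7)/24, so s_k = R(k)·t_k = k*(-k - 7)/(12*(k + 3)*(k + 4)).
Check: Δs_k = -2/(k**3 + 12*k**2 + 47*k + 60). ✓
Telescoping: Σ = s_(6) − s_(2) = -13/180 − (-1/20) = -1/45.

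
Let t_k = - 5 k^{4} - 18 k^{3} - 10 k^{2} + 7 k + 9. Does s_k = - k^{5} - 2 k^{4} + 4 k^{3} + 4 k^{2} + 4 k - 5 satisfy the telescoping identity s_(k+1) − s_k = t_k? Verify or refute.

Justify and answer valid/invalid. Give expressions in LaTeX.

valid; difference matches t_k

s_(k+1) = -k**5 - 7*k**4 - 14*k**3 - 6*k**2 + 11*k + 4
s_(k+1) − s_k = -5*k**4 - 18*k**3 - 10*k**2 + 7*k + 9
(s_(k+1) − s_k) − t_k = 0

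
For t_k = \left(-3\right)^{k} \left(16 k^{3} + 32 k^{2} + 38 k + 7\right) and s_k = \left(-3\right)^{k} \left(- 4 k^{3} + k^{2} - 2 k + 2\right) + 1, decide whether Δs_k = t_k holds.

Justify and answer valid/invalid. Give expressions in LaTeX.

valid; difference matches t_k

s_(k+1) = (-3)**(k + 1)*(-2*k - 4*(k + 1)**3 + (k + 1)**2) + 1
s_(k+1) − s_k = (-3)**k*(16*k**3 + 32*k**2 + 38*k + 7)
(s_(k+1) − s_k) − t_k = 0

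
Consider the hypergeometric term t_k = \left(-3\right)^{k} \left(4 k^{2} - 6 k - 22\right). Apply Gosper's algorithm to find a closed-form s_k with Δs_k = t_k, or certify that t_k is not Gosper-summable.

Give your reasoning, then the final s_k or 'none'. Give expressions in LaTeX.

Ratio r(k) = 3*(-2*k**2 - k + 12)/(2*k**2 - 3*k - 11).
Normal form (A,B,C) = (-3, 1, k**2 - 3*k/2 - 11/2).
Need (-3)·f(k+1) − (1)·f(k) = k**2 - 3*k/2 - 11/2.
From deg A=0, deg B=0, deg C=2: d=2.
Coefficient equations give f(k) = -(k - 4)*(k + 1)/4.
Get s_k = R·t_k = (-3)**k*(-k**2 + 3*k + 4) with R(k) = B(k−1)f(k)/C(k) = -(k - 4)*(k + 1)/(2*(2*k**2 - 3*k - 11)).
Verify: (-3)**k*(4*k**2 - 6*k - 22) matches t_k.

s_k = \left(-3\right)^{k} \left(- k^{2} + 3 k + 4\right)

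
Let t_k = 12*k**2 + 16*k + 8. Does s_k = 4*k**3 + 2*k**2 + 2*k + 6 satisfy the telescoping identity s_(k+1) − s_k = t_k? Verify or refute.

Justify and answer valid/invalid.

valid (s_(k+1) − s_k reduces to t_k)

s_(k+1) = 4*k**3 + 14*k**2 + 18*k + 14
s_(k+1) − s_k = 12*k**2 + 16*k + 8
(s_(k+1) − s_k) − t_k = 0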